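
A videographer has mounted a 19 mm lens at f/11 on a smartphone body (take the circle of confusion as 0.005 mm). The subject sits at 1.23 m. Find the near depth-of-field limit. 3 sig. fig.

1.04 m

Hyperfocal distance H = f²/(N·c) + f = 19²/(11 × 0.005) + 19 = 361/0.055 + 19 ≈ 6582.6 mm ≈ 6.583 m.
Near limit Dn = s·(H − f)/(H + s − 2f) = 1230 × (6582.6 − 19) / (6582.6 + 1230 − 2 × 19) = 1230 × 6563.6 / 7774.6 ≈ 1038.4 mm ≈ 1.04 m.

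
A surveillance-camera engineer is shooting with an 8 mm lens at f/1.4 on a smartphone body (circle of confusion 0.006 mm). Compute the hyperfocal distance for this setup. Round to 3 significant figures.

Hyperfocal distance H = f²/(N·c) + f = 8²/(1.4 × 0.006) + 8 = 64/0.0084 + 8 ≈ 7627.0 mm ≈ 7.63 m.

7.63 m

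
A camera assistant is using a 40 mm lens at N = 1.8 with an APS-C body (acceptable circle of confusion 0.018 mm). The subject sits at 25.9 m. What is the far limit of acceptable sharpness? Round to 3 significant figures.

Hyperfocal distance H = f²/(N·c) + f = 40²/(1.8 × 0.018) + 40 = 1600/0.0324 + 40 ≈ 49422.7 mm ≈ 49.42 m.
Far limit Df = s·(H − f)/(H − s) = 25900 × (49422.7 − 40) / (49422.7 − 25900) = 25900 × 49382.7 / 23522.7 ≈ 54373 mm ≈ 54.4 m.

54.4 m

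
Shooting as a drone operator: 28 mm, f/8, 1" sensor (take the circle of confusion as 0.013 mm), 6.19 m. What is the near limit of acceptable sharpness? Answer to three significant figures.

3.41 m

Hyperfocal distance H = f²/(N·c) + f = 28²/(8 × 0.013) + 28 = 784/0.104 + 28 ≈ 7566.5 mm ≈ 7.566 m.
Near limit Dn = s·(H − f)/(H + s − 2f) = 6190 × (7566.5 − 28) / (7566.5 + 6190 − 2 × 28) = 6190 × 7538.5 / 13700.5 ≈ 3405.9 mm ≈ 3.41 m.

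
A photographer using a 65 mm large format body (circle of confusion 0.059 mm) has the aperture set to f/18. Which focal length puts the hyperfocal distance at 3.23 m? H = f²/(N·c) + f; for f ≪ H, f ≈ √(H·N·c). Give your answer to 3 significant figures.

58.0 mm

From H = f²/(N·c) + f, with f ≪ H: f ≈ √(H·N·c) = √(3230 × 18 × 0.059) = √3430.3 ≈ 58.57 mm.
Exact: f² + N·c·f − N·c·H = 0 ⇒ f = (−N·c + √((N·c)² + 4·N·c·H))/2 = (−1.062 + √13722)/2 ≈ 58.040 mm ≈ 58.0 mm.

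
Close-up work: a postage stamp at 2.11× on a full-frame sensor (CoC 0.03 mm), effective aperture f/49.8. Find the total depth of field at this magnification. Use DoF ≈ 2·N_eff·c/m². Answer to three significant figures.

0.671 mm

At magnification m, DoF ≈ 2·N_eff·c/m² = 2 × 49.8 × 0.03 / 2.11² = 2.988 / 4.452 ≈ 0.671 mm.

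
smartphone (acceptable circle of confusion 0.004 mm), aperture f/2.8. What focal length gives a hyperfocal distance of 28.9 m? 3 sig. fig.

From H = f²/(N·c) + f, with f ≪ H: f ≈ √(H·N·c) = √(28900 × 2.8 × 0.004) = √323.68 ≈ 17.99 mm.
The +f correction barely moves this — solving exactly, f² + N·c·f − N·c·H = 0 ⇒ f = (−N·c + √((N·c)² + 4·N·c·H))/2 = (−0.0112 + √1294.7)/2 ≈ 17.986 mm, so f ≈ 18.0 mm.

18.0 mm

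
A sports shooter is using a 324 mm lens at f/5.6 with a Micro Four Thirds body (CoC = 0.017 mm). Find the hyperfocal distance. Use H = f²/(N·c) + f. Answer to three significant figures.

Hyperfocal distance H = f²/(N·c) + f = 324²/(5.6 × 0.017) + 324 = 104976/0.0952 + 324 ≈ 1103013.1 mm ≈ 1100 m.

1100 m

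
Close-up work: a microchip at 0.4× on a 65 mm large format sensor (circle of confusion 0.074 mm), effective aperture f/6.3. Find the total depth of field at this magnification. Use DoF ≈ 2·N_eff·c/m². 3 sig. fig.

5.83 mm

At magnification m, DoF ≈ 2·N_eff·c/m² = 2 × 6.3 × 0.074 / 0.4² = 0.9324 / 0.16 ≈ 5.83 mm.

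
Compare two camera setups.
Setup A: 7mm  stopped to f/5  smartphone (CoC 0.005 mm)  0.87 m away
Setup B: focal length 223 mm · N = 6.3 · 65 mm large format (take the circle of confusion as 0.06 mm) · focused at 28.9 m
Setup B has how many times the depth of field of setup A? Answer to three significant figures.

Setup A: H = 7²/(5×0.005) + 7 ≈ 1967.0 mm; DoF = Df − Dn = 1554.42 − 604.04 ≈ 950.38 mm.
Setup B: H = 223²/(6.3×0.06) + 223 ≈ 131781.2 mm; DoF = Df − Dn = 36956 − 23728 ≈ 13228 mm.
Ratio = 13228 / 950.38 ≈ 13.9.

13.9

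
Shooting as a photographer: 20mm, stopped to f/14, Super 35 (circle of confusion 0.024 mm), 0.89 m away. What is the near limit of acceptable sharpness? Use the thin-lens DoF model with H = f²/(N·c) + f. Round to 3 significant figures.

Hyperfocal distance H = f²/(N·c) + f = 20²/(14 × 0.024) + 20 = 400/0.336 + 20 ≈ 1210.5 mm ≈ 1.210 m.
Near limit Dn = s·(H − f)/(H + s − 2f) = 890 × (1210.5 − 20) / (1210.5 + 890 − 2 × 20) = 890 × 1190.5 / 2060.5 ≈ 514.21 mm ≈ 0.514 m.

0.514 m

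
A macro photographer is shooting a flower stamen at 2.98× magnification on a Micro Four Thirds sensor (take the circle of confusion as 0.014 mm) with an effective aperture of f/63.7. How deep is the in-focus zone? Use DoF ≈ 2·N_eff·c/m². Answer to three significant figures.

0.201 mm

At magnification m, DoF ≈ 2·N_eff·c/m² = 2 × 63.7 × 0.014 / 2.98² = 1.784 / 8.88 ≈ 0.201 mm.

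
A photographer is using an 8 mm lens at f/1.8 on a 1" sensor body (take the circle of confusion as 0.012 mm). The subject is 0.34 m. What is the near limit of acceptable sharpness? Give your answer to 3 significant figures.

Hyperfocal distance H = f²/(N·c) + f = 8²/(1.8 × 0.012) + 8 = 64/0.0216 + 8 ≈ 2971.0 mm ≈ 2.971 m.
Near limit Dn = s·(H − f)/(H + s − 2f) = 340 × (2971.0 − 8) / (2971.0 + 340 − 2 × 8) = 340 × 2963.0 / 3295.0 ≈ 305.74 mm.

306 mm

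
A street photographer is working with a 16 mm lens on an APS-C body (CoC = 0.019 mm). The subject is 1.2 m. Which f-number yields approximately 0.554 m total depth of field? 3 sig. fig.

Write h = H − f = f²/(N·c). The thin-lens limits are Dn = s·h/(h + (s−f)) and Df = s·h/(h − (s−f)), so DoF = Df − Dn = 2·s·(s−f)·h / (h² − (s−f)²).
That is a quadratic in h: DoF·h² − 2·s·(s−f)·h − DoF·(s−f)² = 0 ⇒ h = (s−f)·(s + √(s² + DoF²)) / DoF = 1184 × (1200 + √(1200² + 554²)) / 554 = 1184 × (1200 + 1321.71) / 554 ≈ 5389.4 mm.
Then N = f²/(c·h) = 16² / (0.019 × 5389.4) = 256 / 102.40 ≈ 2.50.

f/2.50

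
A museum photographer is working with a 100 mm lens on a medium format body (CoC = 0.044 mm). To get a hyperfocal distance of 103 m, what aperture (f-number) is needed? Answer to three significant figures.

Rearrange H = f²/(N·c) + f for N: N = f² / ((H − f)·c).
N = 100² / ((103000 − 100) × 0.044) = 10000 / 4528 ≈ 2.21.

f/2.21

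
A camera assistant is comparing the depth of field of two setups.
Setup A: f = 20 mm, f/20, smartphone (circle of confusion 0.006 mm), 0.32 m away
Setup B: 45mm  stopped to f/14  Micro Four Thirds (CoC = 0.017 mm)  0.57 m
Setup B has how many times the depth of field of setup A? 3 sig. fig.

1.22

Setup A: H = 20²/(20×0.006) + 20 ≈ 3353.3 mm; DoF = Df − Dn = 351.648 − 293.578 ≈ 58.070 mm.
Setup B: H = 45²/(14×0.017) + 45 ≈ 8553.4 mm; DoF = Df − Dn = 607.484 − 536.873 ≈ 70.611 mm.
Ratio = 70.611 / 58.070 ≈ 1.22.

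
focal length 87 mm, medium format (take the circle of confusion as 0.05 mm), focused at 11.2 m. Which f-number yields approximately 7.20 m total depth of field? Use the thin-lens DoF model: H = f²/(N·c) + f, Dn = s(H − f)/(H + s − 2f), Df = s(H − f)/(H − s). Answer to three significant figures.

f/4

Write h = H − f = f²/(N·c). The thin-lens limits are Dn = s·h/(h + (s−f)) and Df = s·h/(h − (s−f)), so DoF = Df − Dn = 2·s·(s−f)·h / (h² − (s−f)²).
That is a quadratic in h: DoF·h² − 2·s·(s−f)·h − DoF·(s−f)² = 0 ⇒ h = (s−f)·(s + √(s² + DoF²)) / DoF = 11113 × (11200 + √(11200² + 7200²)) / 7200 = 11113 × (11200 + 13314.7) / 7200 ≈ 37838 mm.
Then N = f²/(c·h) = 87² / (0.05 × 37838) = 7569 / 1891.9 ≈ 4.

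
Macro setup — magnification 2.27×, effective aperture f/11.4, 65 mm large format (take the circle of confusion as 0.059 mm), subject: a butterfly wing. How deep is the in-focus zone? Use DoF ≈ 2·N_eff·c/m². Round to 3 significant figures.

At magnification m, DoF ≈ 2·N_eff·c/m² = 2 × 11.4 × 0.059 / 2.27² = 1.345 / 5.153 ≈ 0.261 mm.

0.261 mm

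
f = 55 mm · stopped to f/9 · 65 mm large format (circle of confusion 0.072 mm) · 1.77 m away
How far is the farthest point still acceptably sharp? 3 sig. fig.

Hyperfocal distance H = f²/(N·c) + f = 55²/(9 × 0.072) + 55 = 3025/0.648 + 55 ≈ 4723.2 mm ≈ 4.723 m.
Far limit Df = s·(H − f)/(H − s) = 1770 × (4723.2 − 55) / (4723.2 − 1770) = 1770 × 4668.2 / 2953.2 ≈ 2797.9 mm ≈ 2.80 m.

2.80 m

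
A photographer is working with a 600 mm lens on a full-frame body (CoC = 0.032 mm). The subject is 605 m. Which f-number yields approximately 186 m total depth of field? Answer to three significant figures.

Write h = H − f = f²/(N·c). The thin-lens limits are Dn = s·h/(h + (s−f)) and Df = s·h/(h − (s−f)), so DoF = Df − Dn = 2·s·(s−f)·h / (h² − (s−f)²).
That is a quadratic in h: DoF·h² − 2·s·(s−f)·h − DoF·(s−f)² = 0 ⇒ h = (s−f)·(s + √(s² + DoF²)) / DoF = 604400 × (605000 + √(605000² + 186000²)) / 186000 = 604400 × (605000 + 632946) / 186000 ≈ 4022660 mm.
Then N = f²/(c·h) = 600² / (0.032 × 4022660) = 360000 / 128725 ≈ 2.80.

f/2.80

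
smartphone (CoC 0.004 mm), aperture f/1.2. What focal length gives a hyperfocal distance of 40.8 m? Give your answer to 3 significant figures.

From H = f²/(N·c) + f, with f ≪ H: f ≈ √(H·N·c) = √(40800 × 1.2 × 0.004) = √195.84 ≈ 13.99 mm.
The +f correction barely moves this — solving exactly, f² + N·c·f − N·c·H = 0 ⇒ f = (−N·c + √((N·c)² + 4·N·c·H))/2 = (−0.0048 + √783.36)/2 ≈ 13.992 mm, so f ≈ 14.0 mm.

14.0 mm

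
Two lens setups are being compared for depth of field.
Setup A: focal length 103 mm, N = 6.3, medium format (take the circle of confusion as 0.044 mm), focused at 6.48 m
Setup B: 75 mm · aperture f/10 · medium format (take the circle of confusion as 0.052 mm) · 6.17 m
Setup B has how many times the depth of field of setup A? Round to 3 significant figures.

4.59

Setup A: H = 103²/(6.3×0.044) + 103 ≈ 38375.0 mm; DoF = Df − Dn = 7775.6 − 5554.5 ≈ 2221.1 mm.
Setup B: H = 75²/(10×0.052) + 75 ≈ 10892.3 mm; DoF = Df − Dn = 14134 − 3946 ≈ 10188 mm.
Ratio = 10188 / 2221.1 ≈ 4.59.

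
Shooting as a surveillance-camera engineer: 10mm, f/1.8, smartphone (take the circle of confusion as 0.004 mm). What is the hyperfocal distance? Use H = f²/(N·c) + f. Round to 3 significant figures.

Hyperfocal distance H = f²/(N·c) + f = 10²/(1.8 × 0.004) + 10 = 100/0.0072 + 10 ≈ 13898.9 mm ≈ 13.9 m.

13.9 m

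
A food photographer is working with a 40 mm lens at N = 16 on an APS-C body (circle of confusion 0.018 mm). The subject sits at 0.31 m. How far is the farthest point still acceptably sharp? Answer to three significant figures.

Hyperfocal distance H = f²/(N·c) + f = 40²/(16 × 0.018) + 40 = 1600/0.288 + 40 ≈ 5595.6 mm ≈ 5.596 m.
Far limit Df = s·(H − f)/(H − s) = 310 × (5595.6 − 40) / (5595.6 − 310) = 310 × 5555.6 / 5285.6 ≈ 325.84 mm.

326 mm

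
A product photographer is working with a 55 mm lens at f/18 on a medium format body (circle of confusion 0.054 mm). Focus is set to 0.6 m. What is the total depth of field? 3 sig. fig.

Hyperfocal distance H = f²/(N·c) + f = 55²/(18 × 0.054) + 55 = 3025/0.972 + 55 ≈ 3167.1 mm ≈ 3.167 m.
Near limit Dn = s·(H − f)/(H + s − 2f) = 600 × (3167.1 − 55) / (3167.1 + 600 − 2 × 55) = 600 × 3112.1 / 3657.1 ≈ 510.59 mm.
Far limit Df = s·(H − f)/(H − s) = 600 × (3167.1 − 55) / (3167.1 − 600) = 600 × 3112.1 / 2567.1 ≈ 727.38 mm.
Depth of field = Df − Dn = 727.38 − 510.59 ≈ 216.79 mm.

217 mm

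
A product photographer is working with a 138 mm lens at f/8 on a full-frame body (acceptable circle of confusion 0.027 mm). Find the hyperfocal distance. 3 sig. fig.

88.3 m

Hyperfocal distance H = f²/(N·c) + f = 138²/(8 × 0.027) + 138 = 19044/0.216 + 138 ≈ 88304.7 mm ≈ 88.3 m.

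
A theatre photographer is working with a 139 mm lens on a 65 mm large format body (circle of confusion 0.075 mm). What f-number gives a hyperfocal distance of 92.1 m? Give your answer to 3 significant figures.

Rearrange H = f²/(N·c) + f for N: N = f² / ((H − f)·c).
N = 139² / ((92100 − 139) × 0.075) = 19321 / 6897 ≈ 2.80.

f/2.80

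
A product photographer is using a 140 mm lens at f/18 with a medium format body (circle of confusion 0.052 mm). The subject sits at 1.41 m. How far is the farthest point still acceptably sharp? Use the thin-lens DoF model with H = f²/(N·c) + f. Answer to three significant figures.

Hyperfocal distance H = f²/(N·c) + f = 140²/(18 × 0.052) + 140 = 19600/0.936 + 140 ≈ 21080.2 mm ≈ 21.08 m.
Far limit Df = s·(H − f)/(H − s) = 1410 × (21080.2 − 140) / (21080.2 − 1410) = 1410 × 20940.2 / 19670.2 ≈ 1501.0 mm ≈ 1.50 m.

1.50 m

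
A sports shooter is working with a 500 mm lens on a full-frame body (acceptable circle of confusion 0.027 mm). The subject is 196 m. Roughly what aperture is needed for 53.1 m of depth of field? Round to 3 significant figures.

f/6.30

Write h = H − f = f²/(N·c). The thin-lens limits are Dn = s·h/(h + (s−f)) and Df = s·h/(h − (s−f)), so DoF = Df − Dn = 2·s·(s−f)·h / (h² − (s−f)²).
That is a quadratic in h: DoF·h² − 2·s·(s−f)·h − DoF·(s−f)² = 0 ⇒ h = (s−f)·(s + √(s² + DoF²)) / DoF = 195500 × (196000 + √(196000² + 53100²)) / 53100 = 195500 × (196000 + 203066) / 53100 ≈ 1469253 mm.
Then N = f²/(c·h) = 500² / (0.027 × 1469253) = 250000 / 39670 ≈ 6.30.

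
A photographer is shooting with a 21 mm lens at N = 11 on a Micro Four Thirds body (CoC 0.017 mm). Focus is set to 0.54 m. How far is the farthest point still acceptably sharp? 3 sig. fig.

Hyperfocal distance H = f²/(N·c) + f = 21²/(11 × 0.017) + 21 = 441/0.187 + 21 ≈ 2379.3 mm ≈ 2.379 m.
Far limit Df = s·(H − f)/(H − s) = 540 × (2379.3 − 21) / (2379.3 − 540) = 540 × 2358.3 / 1839.3 ≈ 692.37 mm ≈ 0.692 m.

0.692 m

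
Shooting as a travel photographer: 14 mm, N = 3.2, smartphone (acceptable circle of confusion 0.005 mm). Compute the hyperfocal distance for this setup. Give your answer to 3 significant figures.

12.3 m

Hyperfocal distance H = f²/(N·c) + f = 14²/(3.2 × 0.005) + 14 = 196/0.016 + 14 ≈ 12264.0 mm ≈ 12.3 m.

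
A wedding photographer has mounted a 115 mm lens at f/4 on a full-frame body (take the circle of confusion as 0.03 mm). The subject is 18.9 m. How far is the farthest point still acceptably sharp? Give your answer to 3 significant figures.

22.8 m

Hyperfocal distance H = f²/(N·c) + f = 115²/(4 × 0.03) + 115 = 13225/0.12 + 115 ≈ 110323.3 mm ≈ 110.3 m.
Far limit Df = s·(H − f)/(H − s) = 18900 × (110323.3 − 115) / (110323.3 − 18900) = 18900 × 110208.3 / 91423.3 ≈ 22783 mm ≈ 22.8 m.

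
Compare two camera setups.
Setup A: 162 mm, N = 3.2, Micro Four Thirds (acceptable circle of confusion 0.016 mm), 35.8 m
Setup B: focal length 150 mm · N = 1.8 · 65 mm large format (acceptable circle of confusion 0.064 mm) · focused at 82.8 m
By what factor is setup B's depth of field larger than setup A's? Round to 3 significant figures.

17.1

Setup A: H = 162²/(3.2×0.016) + 162 ≈ 512740.1 mm; DoF = Df − Dn = 38475.1 − 33472.7 ≈ 5002.4 mm.
Setup B: H = 150²/(1.8×0.064) + 150 ≈ 195462.5 mm; DoF = Df − Dn = 143543 − 58180 ≈ 85363 mm.
Ratio = 85363 / 5002.4 ≈ 17.1.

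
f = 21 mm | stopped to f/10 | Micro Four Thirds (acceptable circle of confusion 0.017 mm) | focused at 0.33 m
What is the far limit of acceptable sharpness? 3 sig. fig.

Hyperfocal distance H = f²/(N·c) + f = 21²/(10 × 0.017) + 21 = 441/0.17 + 21 ≈ 2615.1 mm ≈ 2.615 m.
Far limit Df = s·(H − f)/(H − s) = 330 × (2615.1 − 21) / (2615.1 − 330) = 330 × 2594.1 / 2285.1 ≈ 374.62 mm.

375 mm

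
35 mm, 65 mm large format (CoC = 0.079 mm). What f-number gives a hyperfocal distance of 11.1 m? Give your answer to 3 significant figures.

Rearrange H = f²/(N·c) + f for N: N = f² / ((H − f)·c).
N = 35² / ((11100 − 35) × 0.079) = 1225 / 874.1 ≈ 1.40.

f/1.40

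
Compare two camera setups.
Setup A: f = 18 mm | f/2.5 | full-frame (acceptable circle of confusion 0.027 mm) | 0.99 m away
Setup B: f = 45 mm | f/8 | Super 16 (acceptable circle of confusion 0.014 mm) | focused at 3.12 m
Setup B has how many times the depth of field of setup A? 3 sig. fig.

Setup A: H = 18²/(2.5×0.027) + 18 ≈ 4818.0 mm; DoF = Df − Dn = 1241.38 − 823.28 ≈ 418.10 mm.
Setup B: H = 45²/(8×0.014) + 45 ≈ 18125.4 mm; DoF = Df − Dn = 3759.4 − 2666.5 ≈ 1092.9 mm.
Ratio = 1092.9 / 418.10 ≈ 2.61.

2.61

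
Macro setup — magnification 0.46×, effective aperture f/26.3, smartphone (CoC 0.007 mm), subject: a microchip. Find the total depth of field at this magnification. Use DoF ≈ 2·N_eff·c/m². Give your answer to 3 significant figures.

At magnification m, DoF ≈ 2·N_eff·c/m² = 2 × 26.3 × 0.007 / 0.46² = 0.3682 / 0.2116 ≈ 1.74 mm.

1.74 mm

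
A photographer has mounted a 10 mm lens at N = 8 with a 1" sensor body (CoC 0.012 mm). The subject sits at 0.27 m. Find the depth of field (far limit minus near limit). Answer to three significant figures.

144 mm

Hyperfocal distance H = f²/(N·c) + f = 10²/(8 × 0.012) + 10 = 100/0.096 + 10 ≈ 1051.7 mm ≈ 1.052 m.
Near limit Dn = s·(H − f)/(H + s − 2f) = 270 × (1051.7 − 10) / (1051.7 + 270 − 2 × 10) = 270 × 1041.7 / 1301.7 ≈ 216.07 mm.
Far limit Df = s·(H − f)/(H − s) = 270 × (1051.7 − 10) / (1051.7 − 270) = 270 × 1041.7 / 781.7 ≈ 359.81 mm.
Depth of field = Df − Dn = 359.81 − 216.07 ≈ 143.74 mm.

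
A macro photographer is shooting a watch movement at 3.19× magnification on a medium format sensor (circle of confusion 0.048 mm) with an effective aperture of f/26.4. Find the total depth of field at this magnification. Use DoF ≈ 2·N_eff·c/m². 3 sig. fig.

0.249 mm

At magnification m, DoF ≈ 2·N_eff·c/m² = 2 × 26.4 × 0.048 / 3.19² = 2.534 / 10.18 ≈ 0.249 mm.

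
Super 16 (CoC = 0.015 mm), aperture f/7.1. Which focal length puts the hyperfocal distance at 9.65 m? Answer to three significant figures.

From H = f²/(N·c) + f, with f ≪ H: f ≈ √(H·N·c) = √(9650 × 7.1 × 0.015) = √1027.7 ≈ 32.06 mm.
Exact: f² + N·c·f − N·c·H = 0 ⇒ f = (−N·c + √((N·c)² + 4·N·c·H))/2 = (−0.1065 + √4110.9)/2 ≈ 32.005 mm ≈ 32.0 mm.

32.0 mm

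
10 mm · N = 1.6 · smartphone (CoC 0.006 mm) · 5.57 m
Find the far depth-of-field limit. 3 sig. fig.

Hyperfocal distance H = f²/(N·c) + f = 10²/(1.6 × 0.006) + 10 = 100/0.0096 + 10 ≈ 10426.7 mm ≈ 10.43 m.
Far limit Df = s·(H − f)/(H − s) = 5570 × (10426.7 − 10) / (10426.7 − 5570) = 5570 × 10416.7 / 4856.7 ≈ 11947 mm ≈ 11.9 m.

11.9 m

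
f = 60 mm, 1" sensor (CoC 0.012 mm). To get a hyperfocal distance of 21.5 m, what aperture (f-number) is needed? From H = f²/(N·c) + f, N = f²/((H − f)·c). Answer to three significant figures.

f/14

Rearrange H = f²/(N·c) + f for N: N = f² / ((H − f)·c).
N = 60² / ((21500 − 60) × 0.012) = 3600 / 257.3 ≈ 14.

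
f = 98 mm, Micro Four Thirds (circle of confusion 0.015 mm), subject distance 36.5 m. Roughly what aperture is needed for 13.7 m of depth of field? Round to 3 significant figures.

f/3.19

Write h = H − f = f²/(N·c). The thin-lens limits are Dn = s·h/(h + (s−f)) and Df = s·h/(h − (s−f)), so DoF = Df − Dn = 2·s·(s−f)·h / (h² − (s−f)²).
That is a quadratic in h: DoF·h² − 2·s·(s−f)·h − DoF·(s−f)² = 0 ⇒ h = (s−f)·(s + √(s² + DoF²)) / DoF = 36402 × (36500 + √(36500² + 13700²)) / 13700 = 36402 × (36500 + 38986.4) / 13700 ≈ 200573 mm.
Then N = f²/(c·h) = 98² / (0.015 × 200573) = 9604 / 3008.6 ≈ 3.19.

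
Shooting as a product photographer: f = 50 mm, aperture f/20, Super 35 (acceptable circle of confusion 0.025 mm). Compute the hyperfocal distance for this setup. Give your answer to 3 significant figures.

5.05 m

Hyperfocal distance H = f²/(N·c) + f = 50²/(20 × 0.025) + 50 = 2500/0.5 + 50 ≈ 5050.0 mm ≈ 5.05 m.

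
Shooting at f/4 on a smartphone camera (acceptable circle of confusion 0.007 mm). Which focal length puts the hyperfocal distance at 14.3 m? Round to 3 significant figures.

From H = f²/(N·c) + f, with f ≪ H: f ≈ √(H·N·c) = √(14300 × 4 × 0.007) = √400.40 ≈ 20.01 mm.
The +f correction barely moves this — solving exactly, f² + N·c·f − N·c·H = 0 ⇒ f = (−N·c + √((N·c)² + 4·N·c·H))/2 = (−0.028 + √1601.6)/2 ≈ 19.996 mm, so f ≈ 20.0 mm.

20.0 mm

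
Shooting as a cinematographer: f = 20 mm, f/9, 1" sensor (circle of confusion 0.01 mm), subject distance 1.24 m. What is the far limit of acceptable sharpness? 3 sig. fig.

1.71 m

Hyperfocal distance H = f²/(N·c) + f = 20²/(9 × 0.01) + 20 = 400/0.09 + 20 ≈ 4464.4 mm ≈ 4.464 m.
Far limit Df = s·(H − f)/(H − s) = 1240 × (4464.4 − 20) / (4464.4 − 1240) = 1240 × 4444.4 / 3224.4 ≈ 1709.2 mm ≈ 1.71 m.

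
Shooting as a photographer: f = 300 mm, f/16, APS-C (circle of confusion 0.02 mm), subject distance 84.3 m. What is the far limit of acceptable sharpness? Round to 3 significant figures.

Hyperfocal distance H = f²/(N·c) + f = 300²/(16 × 0.02) + 300 = 90000/0.32 + 300 ≈ 281550.0 mm ≈ 281.6 m.
Far limit Df = s·(H − f)/(H − s) = 84300 × (281550.0 − 300) / (281550.0 − 84300) = 84300 × 281250.0 / 197250.0 ≈ 120200 mm ≈ 120 m.

120 m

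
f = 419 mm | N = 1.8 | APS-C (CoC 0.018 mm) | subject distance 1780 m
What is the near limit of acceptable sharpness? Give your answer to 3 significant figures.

Hyperfocal distance H = f²/(N·c) + f = 419²/(1.8 × 0.018) + 419 = 175561/0.0324 + 419 ≈ 5418968.4 mm ≈ 5419 m.
Near limit Dn = s·(H − f)/(H + s − 2f) = 1780000 × (5418968.4 − 419) / (5418968.4 + 1780000 − 2 × 419) = 1780000 × 5418549.4 / 7198130.4 ≈ 1339934 mm ≈ 1340 m.

1340 m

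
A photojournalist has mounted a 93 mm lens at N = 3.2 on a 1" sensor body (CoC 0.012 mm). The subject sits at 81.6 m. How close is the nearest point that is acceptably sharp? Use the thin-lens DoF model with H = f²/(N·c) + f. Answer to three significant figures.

59.9 m

Hyperfocal distance H = f²/(N·c) + f = 93²/(3.2 × 0.012) + 93 = 8649/0.0384 + 93 ≈ 225327.4 mm ≈ 225.3 m.
Near limit Dn = s·(H − f)/(H + s − 2f) = 81600 × (225327.4 − 93) / (225327.4 + 81600 − 2 × 93) = 81600 × 225234.4 / 306741.4 ≈ 59917 mm ≈ 59.9 m.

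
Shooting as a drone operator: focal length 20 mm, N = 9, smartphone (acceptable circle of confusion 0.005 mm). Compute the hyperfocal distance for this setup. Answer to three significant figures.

Hyperfocal distance H = f²/(N·c) + f = 20²/(9 × 0.005) + 20 = 400/0.045 + 20 ≈ 8908.9 mm ≈ 8.91 m.

8.91 m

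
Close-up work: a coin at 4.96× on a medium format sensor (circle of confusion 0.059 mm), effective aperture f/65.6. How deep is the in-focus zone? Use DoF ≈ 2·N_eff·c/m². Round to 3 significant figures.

At magnification m, DoF ≈ 2·N_eff·c/m² = 2 × 65.6 × 0.059 / 4.96² = 7.741 / 24.6 ≈ 0.315 mm.

0.315 mm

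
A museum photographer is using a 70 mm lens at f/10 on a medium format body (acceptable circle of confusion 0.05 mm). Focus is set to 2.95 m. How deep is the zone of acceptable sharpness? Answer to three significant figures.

Hyperfocal distance H = f²/(N·c) + f = 70²/(10 × 0.05) + 70 = 4900/0.5 + 70 ≈ 9870.0 mm ≈ 9.870 m.
Near limit Dn = s·(H − f)/(H + s − 2f) = 2950 × (9870.0 − 70) / (9870.0 + 2950 − 2 × 70) = 2950 × 9800.0 / 12680.0 ≈ 2280.0 mm.
Far limit Df = s·(H − f)/(H − s) = 2950 × (9870.0 − 70) / (9870.0 − 2950) = 2950 × 9800.0 / 6920.0 ≈ 4177.7 mm.
Depth of field = Df − Dn = 4177.7 − 2280.0 ≈ 1897.7 mm ≈ 1.90 m.

1.90 m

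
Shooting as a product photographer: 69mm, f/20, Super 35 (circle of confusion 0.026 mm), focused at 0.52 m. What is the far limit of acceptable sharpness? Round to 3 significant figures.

0.547 m

Hyperfocal distance H = f²/(N·c) + f = 69²/(20 × 0.026) + 69 = 4761/0.52 + 69 ≈ 9224.8 mm ≈ 9.225 m.
Far limit Df = s·(H − f)/(H − s) = 520 × (9224.8 − 69) / (9224.8 − 520) = 520 × 9155.8 / 8704.8 ≈ 546.94 mm ≈ 0.547 m.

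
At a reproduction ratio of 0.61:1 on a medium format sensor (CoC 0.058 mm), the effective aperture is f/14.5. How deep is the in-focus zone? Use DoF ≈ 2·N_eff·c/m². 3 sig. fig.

At magnification m, DoF ≈ 2·N_eff·c/m² = 2 × 14.5 × 0.058 / 0.61² = 1.682 / 0.3721 ≈ 4.52 mm.

4.52 mm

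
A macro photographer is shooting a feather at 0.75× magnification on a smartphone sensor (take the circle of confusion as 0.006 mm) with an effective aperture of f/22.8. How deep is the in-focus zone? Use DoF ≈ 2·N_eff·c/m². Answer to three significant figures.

At magnification m, DoF ≈ 2·N_eff·c/m² = 2 × 22.8 × 0.006 / 0.75² = 0.2736 / 0.5625 ≈ 0.486 mm.

0.486 mm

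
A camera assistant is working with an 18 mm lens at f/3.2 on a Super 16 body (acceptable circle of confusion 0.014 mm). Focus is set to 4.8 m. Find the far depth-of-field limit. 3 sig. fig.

14.2 m

Hyperfocal distance H = f²/(N·c) + f = 18²/(3.2 × 0.014) + 18 = 324/0.0448 + 18 ≈ 7250.1 mm ≈ 7.250 m.
Far limit Df = s·(H − f)/(H − s) = 4800 × (7250.1 − 18) / (7250.1 − 4800) = 4800 × 7232.1 / 2450.1 ≈ 14168 mm ≈ 14.2 m.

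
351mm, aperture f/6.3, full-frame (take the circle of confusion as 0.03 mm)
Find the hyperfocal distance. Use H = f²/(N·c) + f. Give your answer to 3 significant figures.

652 m

Hyperfocal distance H = f²/(N·c) + f = 351²/(6.3 × 0.03) + 351 = 123201/0.189 + 351 ≈ 652208.1 mm ≈ 652 m.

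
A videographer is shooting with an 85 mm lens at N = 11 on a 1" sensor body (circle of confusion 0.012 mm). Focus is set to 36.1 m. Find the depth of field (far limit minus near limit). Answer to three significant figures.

83.8 m

Hyperfocal distance H = f²/(N·c) + f = 85²/(11 × 0.012) + 85 = 7225/0.132 + 85 ≈ 54819.8 mm ≈ 54.82 m.
Near limit Dn = s·(H − f)/(H + s − 2f) = 36100 × (54819.8 − 85) / (54819.8 + 36100 − 2 × 85) = 36100 × 54734.8 / 90749.8 ≈ 21773 mm.
Far limit Df = s·(H − f)/(H − s) = 36100 × (54819.8 − 85) / (54819.8 − 36100) = 36100 × 54734.8 / 18719.8 ≈ 105553 mm.
Depth of field = Df − Dn = 105553 − 21773 ≈ 83780 mm ≈ 83.8 m.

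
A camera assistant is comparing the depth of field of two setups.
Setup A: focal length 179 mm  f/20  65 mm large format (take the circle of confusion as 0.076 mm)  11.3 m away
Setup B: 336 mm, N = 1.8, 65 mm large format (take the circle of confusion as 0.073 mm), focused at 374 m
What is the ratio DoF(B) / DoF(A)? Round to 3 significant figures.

Setup A: H = 179²/(20×0.076) + 179 ≈ 21258.6 mm; DoF = Df − Dn = 23919 − 7397 ≈ 16522 mm.
Setup B: H = 336²/(1.8×0.073) + 336 ≈ 859514.1 mm; DoF = Df − Dn = 661840 − 260644 ≈ 401196 mm.
Ratio = 401196 / 16522 ≈ 24.3.

24.3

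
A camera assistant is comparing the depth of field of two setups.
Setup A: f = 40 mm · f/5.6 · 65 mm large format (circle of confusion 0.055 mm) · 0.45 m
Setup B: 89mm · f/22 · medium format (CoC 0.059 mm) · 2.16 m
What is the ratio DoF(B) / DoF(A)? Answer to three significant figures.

23.2

Setup A: H = 40²/(5.6×0.055) + 40 ≈ 5234.8 mm; DoF = Df − Dn = 488.560 − 417.082 ≈ 71.478 mm.
Setup B: H = 89²/(22×0.059) + 89 ≈ 6191.5 mm; DoF = Df − Dn = 3269.6 − 1612.7 ≈ 1656.9 mm.
Ratio = 1656.9 / 71.478 ≈ 23.2.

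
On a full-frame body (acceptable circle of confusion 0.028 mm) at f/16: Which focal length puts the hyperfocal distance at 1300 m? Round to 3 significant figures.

763 mm

From H = f²/(N·c) + f, with f ≪ H: f ≈ √(H·N·c) = √(1300000 × 16 × 0.028) = √582400 ≈ 763.2 mm.
The +f correction barely moves this — solving exactly, f² + N·c·f − N·c·H = 0 ⇒ f = (−N·c + √((N·c)² + 4·N·c·H))/2 = (−0.448 + √2329600)/2 ≈ 762.93 mm, so f ≈ 763 mm.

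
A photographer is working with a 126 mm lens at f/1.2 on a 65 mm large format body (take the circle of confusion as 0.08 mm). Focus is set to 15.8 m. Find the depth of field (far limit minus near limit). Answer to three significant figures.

3.02 m

Hyperfocal distance H = f²/(N·c) + f = 126²/(1.2 × 0.08) + 126 = 15876/0.096 + 126 ≈ 165501.0 mm ≈ 165.5 m.
Near limit Dn = s·(H − f)/(H + s − 2f) = 15800 × (165501.0 − 126) / (165501.0 + 15800 − 2 × 126) = 15800 × 165375.0 / 181049.0 ≈ 14432.1 mm.
Far limit Df = s·(H − f)/(H − s) = 15800 × (165501.0 − 126) / (165501.0 − 15800) = 15800 × 165375.0 / 149701.0 ≈ 17454.3 mm.
Depth of field = Df − Dn = 17454.3 − 14432.1 ≈ 3022.2 mm ≈ 3.02 m.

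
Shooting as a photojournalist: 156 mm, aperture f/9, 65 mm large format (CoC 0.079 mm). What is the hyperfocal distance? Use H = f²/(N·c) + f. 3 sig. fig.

34.4 m

Hyperfocal distance H = f²/(N·c) + f = 156²/(9 × 0.079) + 156 = 24336/0.711 + 156 ≈ 34383.8 mm ≈ 34.4 m.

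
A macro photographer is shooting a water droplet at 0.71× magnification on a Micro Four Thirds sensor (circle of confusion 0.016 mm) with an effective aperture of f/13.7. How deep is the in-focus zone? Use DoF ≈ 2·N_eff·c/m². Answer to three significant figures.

At magnification m, DoF ≈ 2·N_eff·c/m² = 2 × 13.7 × 0.016 / 0.71² = 0.4384 / 0.5041 ≈ 0.87 mm.

0.870 mm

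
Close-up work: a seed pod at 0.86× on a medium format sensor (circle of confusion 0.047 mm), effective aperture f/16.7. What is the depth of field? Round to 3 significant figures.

2.12 mm

At magnification m, DoF ≈ 2·N_eff·c/m² = 2 × 16.7 × 0.047 / 0.86² = 1.57 / 0.7396 ≈ 2.12 mm.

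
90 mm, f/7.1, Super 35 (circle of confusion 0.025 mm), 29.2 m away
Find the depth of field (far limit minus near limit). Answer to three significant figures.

62.8 m

Hyperfocal distance H = f²/(N·c) + f = 90²/(7.1 × 0.025) + 90 = 8100/0.1775 + 90 ≈ 45723.8 mm ≈ 45.72 m.
Near limit Dn = s·(H − f)/(H + s − 2f) = 29200 × (45723.8 − 90) / (45723.8 + 29200 − 2 × 90) = 29200 × 45633.8 / 74743.8 ≈ 17828 mm.
Far limit Df = s·(H − f)/(H − s) = 29200 × (45723.8 − 90) / (45723.8 − 29200) = 29200 × 45633.8 / 16523.8 ≈ 80642 mm.
Depth of field = Df − Dn = 80642 − 17828 ≈ 62814 mm ≈ 62.8 m.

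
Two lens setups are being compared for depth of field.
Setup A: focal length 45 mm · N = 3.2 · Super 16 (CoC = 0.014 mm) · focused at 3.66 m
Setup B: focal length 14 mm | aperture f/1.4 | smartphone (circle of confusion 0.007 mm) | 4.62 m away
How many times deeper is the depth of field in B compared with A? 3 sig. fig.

3.81

Setup A: H = 45²/(3.2×0.014) + 45 ≈ 45245.9 mm; DoF = Df − Dn = 3978.16 − 3388.96 ≈ 589.20 mm.
Setup B: H = 14²/(1.4×0.007) + 14 ≈ 20014.0 mm; DoF = Df − Dn = 6002.3 − 3755.2 ≈ 2247.1 mm.
Ratio = 2247.1 / 589.20 ≈ 3.81.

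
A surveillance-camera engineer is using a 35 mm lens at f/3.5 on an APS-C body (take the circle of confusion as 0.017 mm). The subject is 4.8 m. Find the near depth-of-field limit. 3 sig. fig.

Hyperfocal distance H = f²/(N·c) + f = 35²/(3.5 × 0.017) + 35 = 1225/0.0595 + 35 ≈ 20623.2 mm ≈ 20.62 m.
Near limit Dn = s·(H − f)/(H + s − 2f) = 4800 × (20623.2 − 35) / (20623.2 + 4800 − 2 × 35) = 4800 × 20588.2 / 25353.2 ≈ 3897.9 mm ≈ 3.90 m.

3.90 m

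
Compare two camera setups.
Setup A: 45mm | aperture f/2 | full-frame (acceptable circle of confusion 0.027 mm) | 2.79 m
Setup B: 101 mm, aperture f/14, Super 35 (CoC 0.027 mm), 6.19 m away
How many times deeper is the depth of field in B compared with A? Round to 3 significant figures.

Setup A: H = 45²/(2×0.027) + 45 ≈ 37545.0 mm; DoF = Df − Dn = 3010.36 − 2599.70 ≈ 410.66 mm.
Setup B: H = 101²/(14×0.027) + 101 ≈ 27087.8 mm; DoF = Df − Dn = 7993.6 − 5050.5 ≈ 2943.1 mm.
Ratio = 2943.1 / 410.66 ≈ 7.17.

7.17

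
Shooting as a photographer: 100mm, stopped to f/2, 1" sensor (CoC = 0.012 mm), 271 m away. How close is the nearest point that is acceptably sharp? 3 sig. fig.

164 m

Hyperfocal distance H = f²/(N·c) + f = 100²/(2 × 0.012) + 100 = 10000/0.024 + 100 ≈ 416766.7 mm ≈ 416.8 m.
Near limit Dn = s·(H − f)/(H + s − 2f) = 271000 × (416766.7 − 100) / (416766.7 + 271000 − 2 × 100) = 271000 × 416666.7 / 687566.7 ≈ 164226 mm ≈ 164 m.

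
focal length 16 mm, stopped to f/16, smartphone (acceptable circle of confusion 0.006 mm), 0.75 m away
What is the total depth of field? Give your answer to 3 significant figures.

Hyperfocal distance H = f²/(N·c) + f = 16²/(16 × 0.006) + 16 = 256/0.096 + 16 ≈ 2682.7 mm ≈ 2.683 m.
Near limit Dn = s·(H − f)/(H + s − 2f) = 750 × (2682.7 − 16) / (2682.7 + 750 − 2 × 16) = 750 × 2666.7 / 3400.7 ≈ 588.12 mm.
Far limit Df = s·(H − f)/(H − s) = 750 × (2682.7 − 16) / (2682.7 − 750) = 750 × 2666.7 / 1932.7 ≈ 1034.84 mm.
Depth of field = Df − Dn = 1034.84 − 588.12 ≈ 446.72 mm.

447 mm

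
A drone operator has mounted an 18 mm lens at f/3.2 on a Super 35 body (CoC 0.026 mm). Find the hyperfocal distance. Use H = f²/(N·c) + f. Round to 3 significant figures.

Hyperfocal distance H = f²/(N·c) + f = 18²/(3.2 × 0.026) + 18 = 324/0.0832 + 18 ≈ 3912.2 mm ≈ 3.91 m.

3.91 m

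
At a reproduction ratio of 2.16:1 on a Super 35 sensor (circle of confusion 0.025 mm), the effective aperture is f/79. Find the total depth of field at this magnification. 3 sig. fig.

0.847 mm

At magnification m, DoF ≈ 2·N_eff·c/m² = 2 × 79 × 0.025 / 2.16² = 3.95 / 4.666 ≈ 0.847 mm.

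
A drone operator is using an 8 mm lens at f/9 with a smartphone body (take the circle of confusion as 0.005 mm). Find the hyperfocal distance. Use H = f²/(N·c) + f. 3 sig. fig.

1.43 m

Hyperfocal distance H = f²/(N·c) + f = 8²/(9 × 0.005) + 8 = 64/0.045 + 8 ≈ 1430.2 mm ≈ 1.43 m.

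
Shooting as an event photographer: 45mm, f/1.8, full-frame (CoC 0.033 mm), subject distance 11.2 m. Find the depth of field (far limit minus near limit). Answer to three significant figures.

Hyperfocal distance H = f²/(N·c) + f = 45²/(1.8 × 0.033) + 45 = 2025/0.0594 + 45 ≈ 34135.9 mm ≈ 34.14 m.
Near limit Dn = s·(H − f)/(H + s − 2f) = 11200 × (34135.9 − 45) / (34135.9 + 11200 − 2 × 45) = 11200 × 34090.9 / 45245.9 ≈ 8438.7 mm.
Far limit Df = s·(H − f)/(H − s) = 11200 × (34135.9 − 45) / (34135.9 − 11200) = 11200 × 34090.9 / 22935.9 ≈ 16647.2 mm.
Depth of field = Df − Dn = 16647.2 − 8438.7 ≈ 8208.5 mm ≈ 8.21 m.

8.21 m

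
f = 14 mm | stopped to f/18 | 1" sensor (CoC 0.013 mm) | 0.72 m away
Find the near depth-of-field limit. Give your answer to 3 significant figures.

391 mm

Hyperfocal distance H = f²/(N·c) + f = 14²/(18 × 0.013) + 14 = 196/0.234 + 14 ≈ 851.6 mm ≈ 0.852 m.
Near limit Dn = s·(H − f)/(H + s − 2f) = 720 × (851.6 − 14) / (851.6 + 720 − 2 × 14) = 720 × 837.6 / 1543.6 ≈ 390.69 mm.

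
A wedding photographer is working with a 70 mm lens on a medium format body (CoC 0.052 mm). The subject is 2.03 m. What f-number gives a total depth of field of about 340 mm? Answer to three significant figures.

Write h = H − f = f²/(N·c). The thin-lens limits are Dn = s·h/(h + (s−f)) and Df = s·h/(h − (s−f)), so DoF = Df − Dn = 2·s·(s−f)·h / (h² − (s−f)²).
That is a quadratic in h: DoF·h² − 2·s·(s−f)·h − DoF·(s−f)² = 0 ⇒ h = (s−f)·(s + √(s² + DoF²)) / DoF = 1960 × (2030 + √(2030² + 340²)) / 340 = 1960 × (2030 + 2058.28) / 340 ≈ 23568 mm.
Then N = f²/(c·h) = 70² / (0.052 × 23568) = 4900 / 1225.5 ≈ 4.

f/4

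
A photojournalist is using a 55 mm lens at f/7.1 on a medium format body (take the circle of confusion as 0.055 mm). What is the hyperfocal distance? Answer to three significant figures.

Hyperfocal distance H = f²/(N·c) + f = 55²/(7.1 × 0.055) + 55 = 3025/0.3905 + 55 ≈ 7801.5 mm ≈ 7.80 m.

7.80 m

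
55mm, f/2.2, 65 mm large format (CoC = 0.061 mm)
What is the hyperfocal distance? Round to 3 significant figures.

Hyperfocal distance H = f²/(N·c) + f = 55²/(2.2 × 0.061) + 55 = 3025/0.1342 + 55 ≈ 22596.0 mm ≈ 22.6 m.

22.6 m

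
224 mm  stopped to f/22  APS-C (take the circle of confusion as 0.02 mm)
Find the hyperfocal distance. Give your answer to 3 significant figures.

114 m

Hyperfocal distance H = f²/(N·c) + f = 224²/(22 × 0.02) + 224 = 50176/0.44 + 224 ≈ 114260.4 mm ≈ 114 m.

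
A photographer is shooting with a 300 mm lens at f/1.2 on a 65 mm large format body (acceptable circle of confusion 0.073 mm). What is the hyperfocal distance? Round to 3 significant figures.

1030 m

Hyperfocal distance H = f²/(N·c) + f = 300²/(1.2 × 0.073) + 300 = 90000/0.0876 + 300 ≈ 1027697.3 mm ≈ 1030 m.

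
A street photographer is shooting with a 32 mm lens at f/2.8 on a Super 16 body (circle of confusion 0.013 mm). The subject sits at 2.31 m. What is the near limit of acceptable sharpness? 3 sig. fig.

2.14 m

Hyperfocal distance H = f²/(N·c) + f = 32²/(2.8 × 0.013) + 32 = 1024/0.0364 + 32 ≈ 28163.9 mm ≈ 28.16 m.
Near limit Dn = s·(H − f)/(H + s − 2f) = 2310 × (28163.9 − 32) / (28163.9 + 2310 − 2 × 32) = 2310 × 28131.9 / 30409.9 ≈ 2137.0 mm ≈ 2.14 m.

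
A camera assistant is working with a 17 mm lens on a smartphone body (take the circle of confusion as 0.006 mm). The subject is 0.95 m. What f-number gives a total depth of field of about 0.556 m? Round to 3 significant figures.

Write h = H − f = f²/(N·c). The thin-lens limits are Dn = s·h/(h + (s−f)) and Df = s·h/(h − (s−f)), so DoF = Df − Dn = 2·s·(s−f)·h / (h² − (s−f)²).
That is a quadratic in h: DoF·h² − 2·s·(s−f)·h − DoF·(s−f)² = 0 ⇒ h = (s−f)·(s + √(s² + DoF²)) / DoF = 933 × (950 + √(950² + 556²)) / 556 = 933 × (950 + 1100.74) / 556 ≈ 3441.3 mm.
Then N = f²/(c·h) = 17² / (0.006 × 3441.3) = 289 / 20.648 ≈ 14.

f/14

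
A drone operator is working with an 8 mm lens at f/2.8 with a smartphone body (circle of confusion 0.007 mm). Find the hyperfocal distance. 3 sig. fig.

3.27 m

Hyperfocal distance H = f²/(N·c) + f = 8²/(2.8 × 0.007) + 8 = 64/0.0196 + 8 ≈ 3273.3 mm ≈ 3.27 m.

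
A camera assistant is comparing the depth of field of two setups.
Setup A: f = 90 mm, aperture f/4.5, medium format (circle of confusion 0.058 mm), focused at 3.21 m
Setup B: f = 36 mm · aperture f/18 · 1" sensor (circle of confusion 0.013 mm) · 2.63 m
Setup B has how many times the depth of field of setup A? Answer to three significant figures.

Setup A: H = 90²/(4.5×0.058) + 90 ≈ 31124.5 mm; DoF = Df − Dn = 3568.78 − 2916.77 ≈ 652.01 mm.
Setup B: H = 36²/(18×0.013) + 36 ≈ 5574.5 mm; DoF = Df − Dn = 4947.0 − 1791.1 ≈ 3155.9 mm.
Ratio = 3155.9 / 652.01 ≈ 4.84.

4.84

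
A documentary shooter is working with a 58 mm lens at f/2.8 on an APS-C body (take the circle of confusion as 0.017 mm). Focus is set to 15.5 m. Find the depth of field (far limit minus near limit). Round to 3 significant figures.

Hyperfocal distance H = f²/(N·c) + f = 58²/(2.8 × 0.017) + 58 = 3364/0.0476 + 58 ≈ 70730.3 mm ≈ 70.73 m.
Near limit Dn = s·(H − f)/(H + s − 2f) = 15500 × (70730.3 − 58) / (70730.3 + 15500 − 2 × 58) = 15500 × 70672.3 / 86114.3 ≈ 12720.5 mm.
Far limit Df = s·(H − f)/(H − s) = 15500 × (70730.3 − 58) / (70730.3 − 15500) = 15500 × 70672.3 / 55230.3 ≈ 19833.7 mm.
Depth of field = Df − Dn = 19833.7 − 12720.5 ≈ 7113.2 mm ≈ 7.11 m.

7.11 m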